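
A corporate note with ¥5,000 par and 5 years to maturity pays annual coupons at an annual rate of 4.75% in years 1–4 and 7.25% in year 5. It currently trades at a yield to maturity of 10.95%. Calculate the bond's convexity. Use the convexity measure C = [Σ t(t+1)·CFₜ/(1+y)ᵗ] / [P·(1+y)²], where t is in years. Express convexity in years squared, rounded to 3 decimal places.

21.201

With y = 0.1095:
  t   CF        PV=CF/(1+0.1095)^t    t·PV        t(t+1)·PV
  1       237.50       214.0604       214.0604         428.1208
  2       237.50       192.9341       385.8682       1,157.6046
  3       237.50       173.8928       521.6785       2,086.7141
  4       237.50       156.7308       626.9233       3,134.6163
  5     5,362.50     3,189.5600    15,947.7999      95,686.7991
  Σ                  3,927.1781    17,696.3302     102,493.8549
P = 3,927.1781.
Convexity = Σ t(t+1)·PV / [P·(1+y)²] = 102,493.8549 / (3,927.1781 × 1.230990) = 21.20131.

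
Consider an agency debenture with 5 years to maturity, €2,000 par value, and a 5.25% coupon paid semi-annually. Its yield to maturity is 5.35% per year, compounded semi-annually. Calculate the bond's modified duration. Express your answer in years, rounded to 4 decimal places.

4.3444 years

Periodic yield y = 0.02675. First find Macaulay duration:
  t   CF        PV=CF/(1+0.02675)^t    t·PV
  1        52.50        51.1322        51.1322
  2        52.50        49.8001        99.6001
  3        52.50        48.5026       145.5078
  4        52.50        47.2390       188.9559
  5        52.50        46.0083       230.0413
  6        52.50        44.8096       268.8576
  7        52.50        43.6422       305.4952
  8        52.50        42.5052       340.0412
  9        52.50        41.3978       372.5799
  10    2,052.50     1,576.2897    15,762.8975
  Σ                  1,991.3266    17,765.1087
P = 1,991.3266; Macaulay duration = 17,765.1087 / 1,991.3266 = 8.92124 half-year periods = 4.46062 years.
Modified duration = D_Mac / (1 + y) = 4.46062 / 1.02675 = 4.34441 years.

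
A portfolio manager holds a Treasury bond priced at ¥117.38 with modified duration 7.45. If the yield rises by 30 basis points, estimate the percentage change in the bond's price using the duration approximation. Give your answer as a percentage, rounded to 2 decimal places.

-2.24%

Duration approximation: ΔP/P ≈ -D_mod · Δy = -7.45 × (+0.003) = -0.022350.
As a percentage: -2.2350%.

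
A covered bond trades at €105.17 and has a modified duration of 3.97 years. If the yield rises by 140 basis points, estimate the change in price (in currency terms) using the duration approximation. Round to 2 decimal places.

Duration approximation: ΔP/P ≈ -D_mod · Δy = -3.97 × (+0.014) = -0.055580.
ΔP ≈ 105.17 × (-0.055580) = -5.8453486.

-€5.85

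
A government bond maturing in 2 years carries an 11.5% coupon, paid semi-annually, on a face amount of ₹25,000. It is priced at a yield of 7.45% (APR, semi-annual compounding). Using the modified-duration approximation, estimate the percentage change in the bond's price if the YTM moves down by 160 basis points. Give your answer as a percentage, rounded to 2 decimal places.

Periodic yield y = 0.03725. Modified duration first:
  t   CF        PV=CF/(1+0.03725)^t    t·PV
  1     1,437.50     1,385.8761     1,385.8761
  2     1,437.50     1,336.1062     2,672.2123
  3     1,437.50     1,288.1236     3,864.3707
  4    26,437.50    22,839.5010    91,358.0039
  Σ                 26,849.6068    99,280.4630
P = 26,849.6068; D_Mac = 3.69765 half-year periods = 1.84883 yrs; D_mod = 1.84883/(1+0.03725) = 1.78243 yrs.
ΔP/P ≈ -D_mod · Δy = -1.78243 × (-0.016) = +0.028519 = +2.8519%.

+2.85%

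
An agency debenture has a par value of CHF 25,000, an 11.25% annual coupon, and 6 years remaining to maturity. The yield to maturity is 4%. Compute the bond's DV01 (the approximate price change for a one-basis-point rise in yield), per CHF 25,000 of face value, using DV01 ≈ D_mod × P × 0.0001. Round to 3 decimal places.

CHF 16.199

Periodic yield y = 0.04.
  t   CF        PV=CF/(1+0.04)^t    t·PV
  1     2,812.50     2,704.3269     2,704.3269
  2     2,812.50     2,600.3143     5,200.6287
  3     2,812.50     2,500.3023     7,500.9068
  4     2,812.50     2,404.1368     9,616.5471
  5     2,812.50     2,311.6700    11,558.3499
  6    27,812.50    21,980.6227   131,883.7365
  Σ                 34,501.3731   168,464.4960
P = 34,501.3731; D_Mac = 4.88283 yrs; D_mod = 4.69503 yrs.
DV01 ≈ 4.69503 × 34,501.3731 × 0.0001 = 16.198509.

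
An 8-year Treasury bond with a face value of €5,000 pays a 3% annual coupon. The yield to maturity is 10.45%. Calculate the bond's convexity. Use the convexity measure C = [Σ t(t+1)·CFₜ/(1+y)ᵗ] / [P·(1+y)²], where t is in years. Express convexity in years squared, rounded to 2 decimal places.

With y = 0.1045:
  t   CF        PV=CF/(1+0.1045)^t    t·PV        t(t+1)·PV
  1       150.00       135.8081       135.8081         271.6161
  2       150.00       122.9589       245.9177         737.7531
  3       150.00       111.3254       333.9761       1,335.9043
  4       150.00       100.7925       403.1701       2,015.8507
  5       150.00        91.2563       456.2813       2,737.6878
  6       150.00        82.6222       495.7334       3,470.1339
  7       150.00        74.8051       523.6357       4,189.0857
  8     5,150.00     2,325.3133    18,602.5060     167,422.5544
  Σ                  3,044.8817    21,197.0285     182,180.5860
P = 3,044.8817.
Convexity = Σ t(t+1)·PV / [P·(1+y)²] = 182,180.5860 / (3,044.8817 × 1.219920) = 49.04562.

49.05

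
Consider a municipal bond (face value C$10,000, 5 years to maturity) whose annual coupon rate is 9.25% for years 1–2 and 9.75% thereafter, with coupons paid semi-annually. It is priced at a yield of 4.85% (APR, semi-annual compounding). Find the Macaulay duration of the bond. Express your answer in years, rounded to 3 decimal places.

Periodic yield y = 0.02425. Discount each cash flow and weight by its period:
  t   CF        PV=CF/(1+0.02425)^t    t·PV
  1       462.50       451.5499       451.5499
  2       462.50       440.8591       881.7182
  3       462.50       430.4214     1,291.2641
  4       462.50       420.2308     1,680.9231
  5       487.50       432.4588     2,162.2941
  6       487.50       422.2200     2,533.3199
  7       487.50       412.2236     2,885.5649
  8       487.50       402.4638     3,219.7105
  9       487.50       392.9351     3,536.4162
  10   10,487.50     8,253.0076    82,530.0765
  Σ                 12,058.3701   101,172.8374
Price P = Σ PV = 12,058.3701.
Macaulay duration = Σ(t·PV) / P = 101,172.8374 / 12,058.3701 = 8.39026 half-year periods.
In years: 8.39026 / 2 = 4.19513 years.

4.195 years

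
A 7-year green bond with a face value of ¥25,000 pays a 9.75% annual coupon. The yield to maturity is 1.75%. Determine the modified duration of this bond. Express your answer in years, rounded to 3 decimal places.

5.617 years

Periodic yield y = 0.0175. First find Macaulay duration:
  t   CF        PV=CF/(1+0.0175)^t    t·PV
  1     2,437.50     2,395.5774     2,395.5774
  2     2,437.50     2,354.3758     4,708.7516
  3     2,437.50     2,313.8829     6,941.6486
  4     2,437.50     2,274.0864     9,096.3454
  5     2,437.50     2,234.9743    11,174.8715
  6     2,437.50     2,196.5349    13,179.2097
  7    27,437.50    24,299.8511   170,098.9577
  Σ                 38,069.2828   217,595.3619
P = 38,069.2828; Macaulay duration = 217,595.3619 / 38,069.2828 = 5.71577 years.
Modified duration = D_Mac / (1 + y) = 5.71577 / 1.0175 = 5.61747 years.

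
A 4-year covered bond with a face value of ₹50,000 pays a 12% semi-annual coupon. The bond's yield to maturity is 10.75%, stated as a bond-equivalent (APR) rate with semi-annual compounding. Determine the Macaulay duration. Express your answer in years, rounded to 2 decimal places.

Periodic yield y = 0.05375. Discount each cash flow and weight by its period:
  t   CF        PV=CF/(1+0.05375)^t    t·PV
  1     3,000.00     2,846.9751     2,846.9751
  2     3,000.00     2,701.7557     5,403.5114
  3     3,000.00     2,563.9437     7,691.8312
  4     3,000.00     2,433.1613     9,732.6453
  5     3,000.00     2,309.0499    11,545.2495
  6     3,000.00     2,191.2692    13,147.6150
  7     3,000.00     2,079.4962    14,556.4737
  8    53,000.00    34,863.8359   278,910.6871
  Σ                 51,989.4871   343,834.9883
Price P = Σ PV = 51,989.4871.
Macaulay duration = Σ(t·PV) / P = 343,834.9883 / 51,989.4871 = 6.61355 half-year periods.
In years: 6.61355 / 2 = 3.30677 years.

3.31 years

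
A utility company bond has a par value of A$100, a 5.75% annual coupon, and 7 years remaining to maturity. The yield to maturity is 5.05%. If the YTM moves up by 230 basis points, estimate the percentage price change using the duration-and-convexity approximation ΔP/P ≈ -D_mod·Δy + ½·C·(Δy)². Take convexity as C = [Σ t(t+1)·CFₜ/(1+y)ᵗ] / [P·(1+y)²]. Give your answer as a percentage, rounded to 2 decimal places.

-12.01%

With y = 0.0505:
  t   CF        PV=CF/(1+0.0505)^t    t·PV        t(t+1)·PV
  1         5.75         5.4736         5.4736          10.9472
  2         5.75         5.2105        10.4209          31.2627
  3         5.75         4.9600        14.8799          59.5197
  4         5.75         4.7215        18.8862          94.4308
  5         5.75         4.4946        22.4728         134.8369
  6         5.75         4.2785        25.6710         179.6970
  7       105.75        74.9045       524.3316       4,194.6527
  Σ                    104.0431       622.1360       4,705.3470
P = 104.0431; D_Mac = 5.97960 yrs; D_mod = 5.69214 yrs; C = 40.98134.
Duration effect: -5.69214 × (+0.023) = -0.130919
Convexity effect: 0.5 × 40.98134 × (0.023)² = +0.0108396
ΔP/P ≈ -0.130919 + 0.0108396 = -0.120080 = -12.0080%.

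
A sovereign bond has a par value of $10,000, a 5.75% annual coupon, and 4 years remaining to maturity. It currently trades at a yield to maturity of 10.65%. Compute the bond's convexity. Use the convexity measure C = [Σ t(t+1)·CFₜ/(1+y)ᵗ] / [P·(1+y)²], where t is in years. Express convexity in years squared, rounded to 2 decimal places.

With y = 0.1065:
  t   CF        PV=CF/(1+0.1065)^t    t·PV        t(t+1)·PV
  1       575.00       519.6566       519.6566       1,039.3131
  2       575.00       469.6399       939.2798       2,817.8395
  3       575.00       424.4373     1,273.3120       5,093.2481
  4    10,575.00     7,054.6375    28,218.5500     141,092.7501
  Σ                  8,468.3713    30,950.7985     150,043.1510
P = 8,468.3713.
Convexity = Σ t(t+1)·PV / [P·(1+y)²] = 150,043.1510 / (8,468.3713 × 1.224342) = 14.47150.

14.47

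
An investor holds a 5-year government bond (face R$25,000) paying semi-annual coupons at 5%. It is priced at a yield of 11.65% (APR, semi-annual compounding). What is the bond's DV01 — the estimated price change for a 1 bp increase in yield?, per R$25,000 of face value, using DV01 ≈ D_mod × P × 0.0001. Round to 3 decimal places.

Periodic yield y = 0.05825.
  t   CF        PV=CF/(1+0.05825)^t    t·PV
  1       625.00       590.5977       590.5977
  2       625.00       558.0890     1,116.1780
  3       625.00       527.3697     1,582.1091
  4       625.00       498.3413     1,993.3653
  5       625.00       470.9108     2,354.5539
  6       625.00       444.9901     2,669.9406
  7       625.00       420.4962     2,943.4734
  8       625.00       397.3505     3,178.8043
  9       625.00       375.4789     3,379.3100
  10   25,625.00    14,547.2567   145,472.5671
  Σ                 18,830.8809   165,280.8994
P = 18,830.8809; D_Mac = 8.77712 half-year periods = 4.38856 yrs; D_mod = 4.14700 yrs.
DV01 ≈ 4.14700 × 18,830.8809 × 0.0001 = 7.809161.

R$7.809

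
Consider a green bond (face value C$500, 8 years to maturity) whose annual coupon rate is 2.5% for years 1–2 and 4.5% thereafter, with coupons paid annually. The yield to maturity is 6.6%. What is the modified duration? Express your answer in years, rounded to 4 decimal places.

6.5967 years

Periodic yield y = 0.066. First find Macaulay duration:
  t   CF        PV=CF/(1+0.066)^t    t·PV
  1        12.50        11.7261        11.7261
  2        12.50        11.0001        22.0001
  3        22.50        18.5742        55.7227
  4        22.50        17.4242        69.6969
  5        22.50        16.3454        81.7272
  6        22.50        15.3334        92.0006
  7        22.50        14.3841       100.6886
  8       522.50       313.3492     2,506.7940
  Σ                    418.1368     2,940.3562
P = 418.1368; Macaulay duration = 2,940.3562 / 418.1368 = 7.03204 years.
Modified duration = D_Mac / (1 + y) = 7.03204 / 1.066 = 6.59666 years.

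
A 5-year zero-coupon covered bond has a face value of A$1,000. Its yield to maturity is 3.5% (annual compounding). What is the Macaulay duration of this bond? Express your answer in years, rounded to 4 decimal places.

A zero-coupon bond has a single cash flow at maturity, so its Macaulay duration equals its maturity: 5 years.

5.0000 years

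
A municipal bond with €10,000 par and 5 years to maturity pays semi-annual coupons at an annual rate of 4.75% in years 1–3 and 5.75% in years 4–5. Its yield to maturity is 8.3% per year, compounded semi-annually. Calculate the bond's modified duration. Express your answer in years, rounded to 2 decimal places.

Periodic yield y = 0.0415. First find Macaulay duration:
  t   CF        PV=CF/(1+0.0415)^t    t·PV
  1       237.50       228.0365       228.0365
  2       237.50       218.9501       437.9001
  3       237.50       210.2257       630.6771
  4       237.50       201.8490       807.3958
  5       237.50       193.8060       969.0301
  6       237.50       186.0835     1,116.5013
  7       287.50       216.2833     1,513.9829
  8       287.50       207.6652     1,661.3213
  9       287.50       199.3905     1,794.5142
  10   10,287.50     6,850.4185    68,504.1852
  Σ                  8,712.7082    77,663.5445
P = 8,712.7082; Macaulay duration = 77,663.5445 / 8,712.7082 = 8.91382 half-year periods = 4.45691 years.
Modified duration = D_Mac / (1 + y) = 4.45691 / 1.0415 = 4.27932 years.

4.28 years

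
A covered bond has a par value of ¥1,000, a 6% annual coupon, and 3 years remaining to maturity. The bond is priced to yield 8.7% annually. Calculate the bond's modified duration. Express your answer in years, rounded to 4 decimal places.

Periodic yield y = 0.087. First find Macaulay duration:
  t   CF        PV=CF/(1+0.087)^t    t·PV
  1        60.00        55.1978        55.1978
  2        60.00        50.7799       101.5599
  3     1,060.00       825.3102     2,475.9307
  Σ                    931.2880     2,632.6884
P = 931.2880; Macaulay duration = 2,632.6884 / 931.2880 = 2.82693 years.
Modified duration = D_Mac / (1 + y) = 2.82693 / 1.087 = 2.60067 years.

2.6007 years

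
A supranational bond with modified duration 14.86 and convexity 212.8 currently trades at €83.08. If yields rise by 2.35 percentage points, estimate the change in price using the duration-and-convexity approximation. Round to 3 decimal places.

-€24.131

Duration effect: -D_mod·Δy = -14.86 × (+0.0235) = -0.349210
Convexity effect: ½·C·(Δy)² = 0.5 × 212.8 × (0.0235)² = +0.0587594
ΔP/P ≈ -0.349210 + 0.0587594 = -0.2904506
ΔP ≈ 83.08 × (-0.2904506) = -24.130635848.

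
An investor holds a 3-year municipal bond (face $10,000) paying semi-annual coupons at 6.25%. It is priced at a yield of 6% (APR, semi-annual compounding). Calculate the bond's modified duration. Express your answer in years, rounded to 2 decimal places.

Periodic yield y = 0.03. First find Macaulay duration:
  t   CF        PV=CF/(1+0.03)^t    t·PV
  1       312.50       303.3981       303.3981
  2       312.50       294.5612       589.1224
  3       312.50       285.9818       857.9453
  4       312.50       277.6522     1,110.6088
  5       312.50       269.5652     1,347.8262
  6    10,312.50     8,636.5564    51,819.3384
  Σ                 10,067.7149    56,028.2392
P = 10,067.7149; Macaulay duration = 56,028.2392 / 10,067.7149 = 5.56514 half-year periods = 2.78257 years.
Modified duration = D_Mac / (1 + y) = 2.78257 / 1.03 = 2.70152 years.

2.70 years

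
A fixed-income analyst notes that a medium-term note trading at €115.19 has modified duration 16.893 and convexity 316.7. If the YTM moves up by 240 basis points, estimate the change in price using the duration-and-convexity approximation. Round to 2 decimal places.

-€36.20

Duration effect: -D_mod·Δy = -16.893 × (+0.024) = -0.405432
Convexity effect: ½·C·(Δy)² = 0.5 × 316.7 × (0.024)² = +0.0912096
ΔP/P ≈ -0.405432 + 0.0912096 = -0.3142224
ΔP ≈ 115.19 × (-0.3142224) = -36.195278256.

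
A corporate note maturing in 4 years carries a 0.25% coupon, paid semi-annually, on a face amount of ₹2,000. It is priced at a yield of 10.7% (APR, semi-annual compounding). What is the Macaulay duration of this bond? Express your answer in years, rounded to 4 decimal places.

Periodic yield y = 0.0535. Discount each cash flow and weight by its period:
  t   CF        PV=CF/(1+0.0535)^t    t·PV
  1         2.50         2.3730         2.3730
  2         2.50         2.2525         4.5051
  3         2.50         2.1381         6.4144
  4         2.50         2.0296         8.1182
  5         2.50         1.9265         9.6325
  6         2.50         1.8287        10.9720
  7         2.50         1.7358        12.1506
  8     2,002.50     1,319.7638    10,558.1102
  Σ                  1,334.0480    10,612.2760
Price P = Σ PV = 1,334.0480.
Macaulay duration = Σ(t·PV) / P = 10,612.2760 / 1,334.0480 = 7.95494 half-year periods.
In years: 7.95494 / 2 = 3.97747 years.

3.9775 years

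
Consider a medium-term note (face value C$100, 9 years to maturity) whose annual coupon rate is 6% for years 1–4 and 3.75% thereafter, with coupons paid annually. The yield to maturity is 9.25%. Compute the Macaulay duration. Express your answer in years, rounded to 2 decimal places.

6.99 years

Periodic yield y = 0.0925. Discount each cash flow and weight by its year:
  t   CF        PV=CF/(1+0.0925)^t    t·PV
  1         6.00         5.4920         5.4920
  2         6.00         5.0270        10.0540
  3         6.00         4.6014        13.8041
  4         6.00         4.2118        16.8471
  5         3.75         2.4095        12.0474
  6         3.75         2.2055        13.2329
  7         3.75         2.0187        14.1312
  8         3.75         1.8478        14.7826
  9       103.75        46.7945       421.1508
  Σ                     74.6082       521.5420
Price P = Σ PV = 74.6082.
Macaulay duration = Σ(t·PV) / P = 521.5420 / 74.6082 = 6.99041 years.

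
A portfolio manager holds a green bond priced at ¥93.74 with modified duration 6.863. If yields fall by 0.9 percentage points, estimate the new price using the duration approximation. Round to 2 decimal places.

¥99.53

Duration approximation: ΔP/P ≈ -D_mod · Δy = -6.863 × (-0.009) = +0.061767.
New price ≈ 93.74 × (1 + 0.061767) = 99.53003858.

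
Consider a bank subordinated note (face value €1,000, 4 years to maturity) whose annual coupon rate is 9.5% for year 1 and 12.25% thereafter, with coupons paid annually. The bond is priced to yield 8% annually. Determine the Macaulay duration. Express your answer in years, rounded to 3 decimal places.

Periodic yield y = 0.08. Discount each cash flow and weight by its year:
  t   CF        PV=CF/(1+0.08)^t    t·PV
  1        95.00        87.9630        87.9630
  2       122.50       105.0240       210.0480
  3       122.50        97.2444       291.7333
  4     1,122.50       825.0710     3,300.2840
  Σ                  1,115.3024     3,890.0284
Price P = Σ PV = 1,115.3024.
Macaulay duration = Σ(t·PV) / P = 3,890.0284 / 1,115.3024 = 3.48787 years.

3.488 years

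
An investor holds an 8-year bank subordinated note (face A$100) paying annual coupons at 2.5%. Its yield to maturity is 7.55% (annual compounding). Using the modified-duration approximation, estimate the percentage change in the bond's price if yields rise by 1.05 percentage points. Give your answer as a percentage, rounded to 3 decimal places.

-7.025%

Periodic yield y = 0.0755. Modified duration first:
  t   CF        PV=CF/(1+0.0755)^t    t·PV
  1         2.50         2.3245         2.3245
  2         2.50         2.1613         4.3226
  3         2.50         2.0096         6.0288
  4         2.50         1.8685         7.4741
  5         2.50         1.7374         8.6868
  6         2.50         1.6154         9.6923
  7         2.50         1.5020        10.5139
  8       102.50        57.2586       458.0686
  Σ                     70.4772       507.1117
P = 70.4772; D_Mac = 7.19540 yrs; D_mod = 7.19540/(1+0.0755) = 6.69028 yrs.
ΔP/P ≈ -D_mod · Δy = -6.69028 × (+0.0105) = -0.070248 = -7.0248%.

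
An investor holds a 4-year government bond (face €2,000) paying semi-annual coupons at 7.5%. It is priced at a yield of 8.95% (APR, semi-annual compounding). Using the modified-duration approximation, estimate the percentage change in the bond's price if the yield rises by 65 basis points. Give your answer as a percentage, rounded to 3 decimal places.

Periodic yield y = 0.04475. Modified duration first:
  t   CF        PV=CF/(1+0.04475)^t    t·PV
  1        75.00        71.7875        71.7875
  2        75.00        68.7126       137.4252
  3        75.00        65.7694       197.3083
  4        75.00        62.9523       251.8093
  5        75.00        60.2559       301.2794
  6        75.00        57.6749       346.0495
  7        75.00        55.2045       386.4316
  8     2,075.00     1,461.9047    11,695.2376
  Σ                  1,904.2619    13,387.3284
P = 1,904.2619; D_Mac = 7.03019 half-year periods = 3.51510 yrs; D_mod = 3.51510/(1+0.04475) = 3.36453 yrs.
ΔP/P ≈ -D_mod · Δy = -3.36453 × (+0.0065) = -0.021869 = -2.1869%.

-2.187%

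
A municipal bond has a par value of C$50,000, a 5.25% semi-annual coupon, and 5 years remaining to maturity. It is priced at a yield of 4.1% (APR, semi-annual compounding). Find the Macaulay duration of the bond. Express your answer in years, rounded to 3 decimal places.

4.478 years

Periodic yield y = 0.0205. Discount each cash flow and weight by its period:
  t   CF        PV=CF/(1+0.0205)^t    t·PV
  1     1,312.50     1,286.1342     1,286.1342
  2     1,312.50     1,260.2981     2,520.5963
  3     1,312.50     1,234.9810     3,704.9431
  4     1,312.50     1,210.1725     4,840.6900
  5     1,312.50     1,185.8623     5,929.3116
  6     1,312.50     1,162.0405     6,972.2429
  7     1,312.50     1,138.6972     7,970.8803
  8     1,312.50     1,115.8228     8,926.5826
  9     1,312.50     1,093.4080     9,840.6716
  10   51,312.50    41,888.3336   418,883.3363
  Σ                 52,575.7503   470,875.3888
Price P = Σ PV = 52,575.7503.
Macaulay duration = Σ(t·PV) / P = 470,875.3888 / 52,575.7503 = 8.95613 half-year periods.
In years: 8.95613 / 2 = 4.47807 years.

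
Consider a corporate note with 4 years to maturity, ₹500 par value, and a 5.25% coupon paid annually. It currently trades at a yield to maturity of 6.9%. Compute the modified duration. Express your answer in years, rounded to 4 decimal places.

3.4622 years

Periodic yield y = 0.069. First find Macaulay duration:
  t   CF        PV=CF/(1+0.069)^t    t·PV
  1        26.25        24.5557        24.5557
  2        26.25        22.9707        45.9414
  3        26.25        21.4880        64.4640
  4       526.25       402.9780     1,611.9118
  Σ                    471.9923     1,746.8729
P = 471.9923; Macaulay duration = 1,746.8729 / 471.9923 = 3.70106 years.
Modified duration = D_Mac / (1 + y) = 3.70106 / 1.069 = 3.46217 years.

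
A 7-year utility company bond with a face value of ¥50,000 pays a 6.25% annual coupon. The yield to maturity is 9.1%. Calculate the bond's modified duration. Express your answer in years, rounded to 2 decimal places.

Periodic yield y = 0.091. First find Macaulay duration:
  t   CF        PV=CF/(1+0.091)^t    t·PV
  1     3,125.00     2,864.3446     2,864.3446
  2     3,125.00     2,625.4305     5,250.8609
  3     3,125.00     2,406.4441     7,219.3322
  4     3,125.00     2,205.7232     8,822.8930
  5     3,125.00     2,021.7445    10,108.7225
  6     3,125.00     1,853.1114    11,118.6682
  7    53,125.00    28,875.2457   202,126.7202
  Σ                 42,852.0440   247,511.5415
P = 42,852.0440; Macaulay duration = 247,511.5415 / 42,852.0440 = 5.77596 years.
Modified duration = D_Mac / (1 + y) = 5.77596 / 1.091 = 5.29419 years.

5.29 years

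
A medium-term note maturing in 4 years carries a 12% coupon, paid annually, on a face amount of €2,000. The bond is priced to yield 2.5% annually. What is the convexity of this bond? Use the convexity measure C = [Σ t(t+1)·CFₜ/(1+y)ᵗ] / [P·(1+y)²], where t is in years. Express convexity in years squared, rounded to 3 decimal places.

With y = 0.025:
  t   CF        PV=CF/(1+0.025)^t    t·PV        t(t+1)·PV
  1       240.00       234.1463       234.1463         468.2927
  2       240.00       228.4355       456.8709       1,370.6127
  3       240.00       222.8639       668.5916       2,674.3663
  4     2,240.00     2,029.3294     8,117.3178      40,586.5889
  Σ                  2,714.7751     9,476.9266      45,099.8606
P = 2,714.7751.
Convexity = Σ t(t+1)·PV / [P·(1+y)²] = 45,099.8606 / (2,714.7751 × 1.050625) = 15.81225.

15.812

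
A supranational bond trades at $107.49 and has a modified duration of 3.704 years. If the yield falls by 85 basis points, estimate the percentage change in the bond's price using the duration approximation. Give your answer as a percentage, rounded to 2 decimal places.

+3.15%

Duration approximation: ΔP/P ≈ -D_mod · Δy = -3.704 × (-0.0085) = +0.031484.
As a percentage: +3.1484%.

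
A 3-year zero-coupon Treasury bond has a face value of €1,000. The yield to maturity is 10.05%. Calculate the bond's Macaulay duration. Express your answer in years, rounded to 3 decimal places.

3.000 years

A zero-coupon bond has a single cash flow at maturity, so its Macaulay duration equals its maturity: 3 years.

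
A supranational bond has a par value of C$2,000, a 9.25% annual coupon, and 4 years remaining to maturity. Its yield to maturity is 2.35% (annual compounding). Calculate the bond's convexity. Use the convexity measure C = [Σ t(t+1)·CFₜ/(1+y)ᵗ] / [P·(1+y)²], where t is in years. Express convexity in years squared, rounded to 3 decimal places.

16.401

With y = 0.0235:
  t   CF        PV=CF/(1+0.0235)^t    t·PV        t(t+1)·PV
  1       185.00       180.7523       180.7523         361.5046
  2       185.00       176.6022       353.2043       1,059.6130
  3       185.00       172.5473       517.6419       2,070.5677
  4     2,185.00     1,991.1320     7,964.5280      39,822.6401
  Σ                  2,521.0338     9,016.1266      43,314.3255
P = 2,521.0338.
Convexity = Σ t(t+1)·PV / [P·(1+y)²] = 43,314.3255 / (2,521.0338 × 1.047552) = 16.40126.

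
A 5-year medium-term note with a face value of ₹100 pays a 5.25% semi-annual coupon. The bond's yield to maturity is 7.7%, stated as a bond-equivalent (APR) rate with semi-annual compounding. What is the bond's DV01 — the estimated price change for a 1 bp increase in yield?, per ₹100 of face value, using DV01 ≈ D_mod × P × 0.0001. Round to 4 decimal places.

₹0.0384

Periodic yield y = 0.0385.
  t   CF        PV=CF/(1+0.0385)^t    t·PV
  1        2.625         2.5277         2.5277
  2        2.625         2.4340         4.8680
  3        2.625         2.3437         7.0312
  4        2.625         2.2569         9.0274
  5        2.625         2.1732        10.8659
  6        2.625         2.0926        12.5557
  7        2.625         2.0150        14.1053
  8        2.625         1.9403        15.5227
  9        2.625         1.8684        16.8156
  10     102.625        70.3377       703.3770
  Σ                     89.9895       796.6965
P = 89.9895; D_Mac = 8.85321 half-year periods = 4.42661 yrs; D_mod = 4.26250 yrs.
DV01 ≈ 4.26250 × 89.9895 × 0.0001 = 0.038358.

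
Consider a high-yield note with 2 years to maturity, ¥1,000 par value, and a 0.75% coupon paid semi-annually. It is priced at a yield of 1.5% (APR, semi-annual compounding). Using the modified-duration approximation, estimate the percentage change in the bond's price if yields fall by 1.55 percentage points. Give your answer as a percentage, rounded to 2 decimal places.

+3.06%

Periodic yield y = 0.0075. Modified duration first:
  t   CF        PV=CF/(1+0.0075)^t    t·PV
  1         3.75         3.7221         3.7221
  2         3.75         3.6944         7.3888
  3         3.75         3.6669        11.0006
  4     1,003.75       974.1938     3,896.7750
  Σ                    985.2771     3,918.8865
P = 985.2771; D_Mac = 3.97745 half-year periods = 1.98872 yrs; D_mod = 1.98872/(1+0.0075) = 1.97392 yrs.
ΔP/P ≈ -D_mod · Δy = -1.97392 × (-0.0155) = +0.030596 = +3.0596%.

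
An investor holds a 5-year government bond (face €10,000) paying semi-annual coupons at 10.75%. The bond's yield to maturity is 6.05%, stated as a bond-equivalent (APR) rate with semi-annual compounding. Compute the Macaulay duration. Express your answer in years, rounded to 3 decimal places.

4.095 years

Periodic yield y = 0.03025. Discount each cash flow and weight by its period:
  t   CF        PV=CF/(1+0.03025)^t    t·PV
  1       537.50       521.7180       521.7180
  2       537.50       506.3994     1,012.7989
  3       537.50       491.5306     1,474.5919
  4       537.50       477.0984     1,908.3937
  5       537.50       463.0899     2,315.4497
  6       537.50       449.4928     2,696.9567
  7       537.50       436.2949     3,054.0641
  8       537.50       423.4845     3,387.8757
  9       537.50       411.0502     3,699.4518
  10   10,537.50     7,821.8837    78,218.8372
  Σ                 12,002.0425    98,290.1378
Price P = Σ PV = 12,002.0425.
Macaulay duration = Σ(t·PV) / P = 98,290.1378 / 12,002.0425 = 8.18945 half-year periods.
In years: 8.18945 / 2 = 4.09473 years.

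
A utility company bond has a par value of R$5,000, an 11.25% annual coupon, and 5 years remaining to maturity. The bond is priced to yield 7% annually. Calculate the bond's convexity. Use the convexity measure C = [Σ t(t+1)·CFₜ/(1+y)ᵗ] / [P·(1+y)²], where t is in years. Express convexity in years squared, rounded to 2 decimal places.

20.39

With y = 0.07:
  t   CF        PV=CF/(1+0.07)^t    t·PV        t(t+1)·PV
  1       562.50       525.7009       525.7009       1,051.4019
  2       562.50       491.3093       982.6186       2,947.8557
  3       562.50       459.1676     1,377.5027       5,510.0107
  4       562.50       429.1286     1,716.5142       8,582.5711
  5     5,562.50     3,965.9856    19,829.9281     118,979.5687
  Σ                  5,871.2920    24,432.2645     137,071.4081
P = 5,871.2920.
Convexity = Σ t(t+1)·PV / [P·(1+y)²] = 137,071.4081 / (5,871.2920 × 1.144900) = 20.39133.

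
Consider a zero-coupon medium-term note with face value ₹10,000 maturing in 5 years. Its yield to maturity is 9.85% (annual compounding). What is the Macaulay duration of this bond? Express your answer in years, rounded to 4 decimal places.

A zero-coupon bond has a single cash flow at maturity, so its Macaulay duration equals its maturity: 5 years.

5.0000 years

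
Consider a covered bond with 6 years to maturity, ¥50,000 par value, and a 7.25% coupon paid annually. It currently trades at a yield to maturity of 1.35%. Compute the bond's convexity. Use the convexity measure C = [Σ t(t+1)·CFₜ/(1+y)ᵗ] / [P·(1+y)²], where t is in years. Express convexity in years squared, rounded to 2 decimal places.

With y = 0.0135:
  t   CF        PV=CF/(1+0.0135)^t    t·PV        t(t+1)·PV
  1     3,625.00     3,576.7144     3,576.7144       7,153.4287
  2     3,625.00     3,529.0719     7,058.1438      21,174.4313
  3     3,625.00     3,482.0640    10,446.1921      41,784.7683
  4     3,625.00     3,435.6823    13,742.7292      68,713.6462
  5     3,625.00     3,389.9184    16,949.5921     101,697.5524
  6    53,625.00    49,479.4413   296,876.6477   2,078,136.5341
  Σ                 66,892.8923   348,650.0192   2,318,660.3609
P = 66,892.8923.
Convexity = Σ t(t+1)·PV / [P·(1+y)²] = 2,318,660.3609 / (66,892.8923 × 1.027182) = 33.74502.

33.75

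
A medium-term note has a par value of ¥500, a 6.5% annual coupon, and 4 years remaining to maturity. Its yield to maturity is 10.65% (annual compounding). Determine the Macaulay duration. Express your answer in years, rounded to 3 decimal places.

3.620 years

Periodic yield y = 0.1065. Discount each cash flow and weight by its year:
  t   CF        PV=CF/(1+0.1065)^t    t·PV
  1        32.50        29.3719        29.3719
  2        32.50        26.5449        53.0897
  3        32.50        23.9899        71.9698
  4       532.50       355.2335     1,420.9341
  Σ                    435.1402     1,575.3655
Price P = Σ PV = 435.1402.
Macaulay duration = Σ(t·PV) / P = 1,575.3655 / 435.1402 = 3.62036 years.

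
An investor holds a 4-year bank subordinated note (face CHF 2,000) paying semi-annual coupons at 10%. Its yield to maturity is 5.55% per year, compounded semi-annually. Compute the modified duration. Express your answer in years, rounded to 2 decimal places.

3.35 years

Periodic yield y = 0.02775. First find Macaulay duration:
  t   CF        PV=CF/(1+0.02775)^t    t·PV
  1       100.00        97.2999        97.2999
  2       100.00        94.6728       189.3455
  3       100.00        92.1165       276.3496
  4       100.00        89.6293       358.5172
  5       100.00        87.2093       436.0463
  6       100.00        84.8545       509.1272
  7       100.00        82.5634       577.9438
  8     2,100.00     1,687.0168    13,496.1345
  Σ                  2,315.3625    15,940.7641
P = 2,315.3625; Macaulay duration = 15,940.7641 / 2,315.3625 = 6.88478 half-year periods = 3.44239 years.
Modified duration = D_Mac / (1 + y) = 3.44239 / 1.02775 = 3.34944 years.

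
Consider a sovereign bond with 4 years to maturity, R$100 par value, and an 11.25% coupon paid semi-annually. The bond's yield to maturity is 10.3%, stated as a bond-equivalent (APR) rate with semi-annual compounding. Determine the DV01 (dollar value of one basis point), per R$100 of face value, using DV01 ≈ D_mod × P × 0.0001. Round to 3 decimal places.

Periodic yield y = 0.0515.
  t   CF        PV=CF/(1+0.0515)^t    t·PV
  1        5.625         5.3495         5.3495
  2        5.625         5.0875        10.1750
  3        5.625         4.8383        14.5150
  4        5.625         4.6014        18.4054
  5        5.625         4.3760        21.8799
  6        5.625         4.1617        24.9700
  7        5.625         3.9578        27.7048
  8      105.625        70.6793       565.4347
  Σ                    103.0515       688.4344
P = 103.0515; D_Mac = 6.68049 half-year periods = 3.34024 yrs; D_mod = 3.17665 yrs.
DV01 ≈ 3.17665 × 103.0515 × 0.0001 = 0.032736.

R$0.033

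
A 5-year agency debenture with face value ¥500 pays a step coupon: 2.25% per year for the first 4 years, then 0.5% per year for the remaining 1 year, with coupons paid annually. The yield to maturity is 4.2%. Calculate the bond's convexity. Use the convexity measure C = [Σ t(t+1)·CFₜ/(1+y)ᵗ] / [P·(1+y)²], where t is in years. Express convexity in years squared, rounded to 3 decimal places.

25.940

With y = 0.042:
  t   CF        PV=CF/(1+0.042)^t    t·PV        t(t+1)·PV
  1        11.25        10.7965        10.7965          21.5931
  2        11.25        10.3614        20.7227          62.1682
  3        11.25         9.9437        29.8312         119.3248
  4        11.25         9.5429        38.1717         190.8586
  5       502.50       409.0698     2,045.3492      12,272.0955
  Σ                    449.7144     2,144.8714      12,666.0401
P = 449.7144.
Convexity = Σ t(t+1)·PV / [P·(1+y)²] = 12,666.0401 / (449.7144 × 1.085764) = 25.93992.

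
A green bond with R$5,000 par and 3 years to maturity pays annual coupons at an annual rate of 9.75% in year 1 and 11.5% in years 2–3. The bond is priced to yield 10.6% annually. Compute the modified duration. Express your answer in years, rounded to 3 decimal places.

2.470 years

Periodic yield y = 0.106. First find Macaulay duration:
  t   CF        PV=CF/(1+0.106)^t    t·PV
  1       487.50       440.7776       440.7776
  2       575.00       470.0646       940.1293
  3     5,575.00     4,120.7806    12,362.3418
  Σ                  5,031.6228    13,743.2486
P = 5,031.6228; Macaulay duration = 13,743.2486 / 5,031.6228 = 2.73137 years.
Modified duration = D_Mac / (1 + y) = 2.73137 / 1.106 = 2.46960 years.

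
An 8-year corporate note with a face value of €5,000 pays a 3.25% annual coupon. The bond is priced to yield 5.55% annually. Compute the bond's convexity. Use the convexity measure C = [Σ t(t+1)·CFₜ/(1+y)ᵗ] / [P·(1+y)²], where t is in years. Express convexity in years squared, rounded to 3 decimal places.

54.960

With y = 0.0555:
  t   CF        PV=CF/(1+0.0555)^t    t·PV        t(t+1)·PV
  1       162.50       153.9555       153.9555         307.9109
  2       162.50       145.8602       291.7205         875.1614
  3       162.50       138.1906       414.5719       1,658.2878
  4       162.50       130.9243       523.6974       2,618.4869
  5       162.50       124.0401       620.2006       3,721.2036
  6       162.50       117.5179       705.1073       4,935.7509
  7       162.50       111.3386       779.3701       6,234.9608
  8     5,162.50     3,351.1523    26,809.2183     241,282.9644
  Σ                  4,272.9796    30,297.8415     261,634.7267
P = 4,272.9796.
Convexity = Σ t(t+1)·PV / [P·(1+y)²] = 261,634.7267 / (4,272.9796 × 1.114080) = 54.96017.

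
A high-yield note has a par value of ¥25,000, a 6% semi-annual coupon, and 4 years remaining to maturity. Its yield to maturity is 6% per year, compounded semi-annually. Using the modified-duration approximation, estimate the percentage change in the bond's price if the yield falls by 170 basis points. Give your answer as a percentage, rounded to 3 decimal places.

+5.967%

Periodic yield y = 0.03. Modified duration first:
  t   CF        PV=CF/(1+0.03)^t    t·PV
  1       750.00       728.1553       728.1553
  2       750.00       706.9469     1,413.8939
  3       750.00       686.3562     2,059.0687
  4       750.00       666.3653     2,665.4611
  5       750.00       646.9566     3,234.7829
  6       750.00       628.1132     3,768.6792
  7       750.00       609.8186     4,268.7304
  8    25,750.00    20,327.2878   162,618.3023
  Σ                 25,000.0000   180,757.0739
P = 25,000.0000; D_Mac = 7.23028 half-year periods = 3.61514 yrs; D_mod = 3.61514/(1+0.03) = 3.50985 yrs.
ΔP/P ≈ -D_mod · Δy = -3.50985 × (-0.017) = +0.059667 = +5.9667%.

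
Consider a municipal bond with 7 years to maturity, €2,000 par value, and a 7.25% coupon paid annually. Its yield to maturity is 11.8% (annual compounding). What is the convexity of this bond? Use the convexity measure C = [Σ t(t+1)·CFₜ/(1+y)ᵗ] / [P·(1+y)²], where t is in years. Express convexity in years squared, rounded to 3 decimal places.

With y = 0.118:
  t   CF        PV=CF/(1+0.118)^t    t·PV        t(t+1)·PV
  1       145.00       129.6959       129.6959         259.3918
  2       145.00       116.0071       232.0141         696.0423
  3       145.00       103.7630       311.2891       1,245.1562
  4       145.00        92.8113       371.2451       1,856.2257
  5       145.00        83.0155       415.0773       2,490.4638
  6       145.00        74.2535       445.5213       3,118.6488
  7     2,145.00       982.5048     6,877.5335      55,020.2676
  Σ                  1,582.0510     8,782.3762      64,686.1963
P = 1,582.0510.
Convexity = Σ t(t+1)·PV / [P·(1+y)²] = 64,686.1963 / (1,582.0510 × 1.249924) = 32.71203.

32.712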